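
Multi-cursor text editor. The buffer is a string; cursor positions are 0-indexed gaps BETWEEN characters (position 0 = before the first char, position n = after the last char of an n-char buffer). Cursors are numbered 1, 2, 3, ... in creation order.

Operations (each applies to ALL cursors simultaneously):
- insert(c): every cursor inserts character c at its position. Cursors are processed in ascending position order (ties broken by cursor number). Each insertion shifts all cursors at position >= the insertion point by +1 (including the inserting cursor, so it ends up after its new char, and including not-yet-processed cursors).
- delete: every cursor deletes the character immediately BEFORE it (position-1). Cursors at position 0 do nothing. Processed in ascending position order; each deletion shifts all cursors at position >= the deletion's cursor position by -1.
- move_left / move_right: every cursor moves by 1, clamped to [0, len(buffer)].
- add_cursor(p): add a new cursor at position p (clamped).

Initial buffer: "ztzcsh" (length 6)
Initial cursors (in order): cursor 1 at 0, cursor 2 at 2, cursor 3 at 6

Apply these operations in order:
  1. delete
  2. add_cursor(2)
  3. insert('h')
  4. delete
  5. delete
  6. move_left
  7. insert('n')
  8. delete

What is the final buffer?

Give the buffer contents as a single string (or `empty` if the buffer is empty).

After op 1 (delete): buffer="zzcs" (len 4), cursors c1@0 c2@1 c3@4, authorship ....
After op 2 (add_cursor(2)): buffer="zzcs" (len 4), cursors c1@0 c2@1 c4@2 c3@4, authorship ....
After op 3 (insert('h')): buffer="hzhzhcsh" (len 8), cursors c1@1 c2@3 c4@5 c3@8, authorship 1.2.4..3
After op 4 (delete): buffer="zzcs" (len 4), cursors c1@0 c2@1 c4@2 c3@4, authorship ....
After op 5 (delete): buffer="c" (len 1), cursors c1@0 c2@0 c4@0 c3@1, authorship .
After op 6 (move_left): buffer="c" (len 1), cursors c1@0 c2@0 c3@0 c4@0, authorship .
After op 7 (insert('n')): buffer="nnnnc" (len 5), cursors c1@4 c2@4 c3@4 c4@4, authorship 1234.
After op 8 (delete): buffer="c" (len 1), cursors c1@0 c2@0 c3@0 c4@0, authorship .

Answer: c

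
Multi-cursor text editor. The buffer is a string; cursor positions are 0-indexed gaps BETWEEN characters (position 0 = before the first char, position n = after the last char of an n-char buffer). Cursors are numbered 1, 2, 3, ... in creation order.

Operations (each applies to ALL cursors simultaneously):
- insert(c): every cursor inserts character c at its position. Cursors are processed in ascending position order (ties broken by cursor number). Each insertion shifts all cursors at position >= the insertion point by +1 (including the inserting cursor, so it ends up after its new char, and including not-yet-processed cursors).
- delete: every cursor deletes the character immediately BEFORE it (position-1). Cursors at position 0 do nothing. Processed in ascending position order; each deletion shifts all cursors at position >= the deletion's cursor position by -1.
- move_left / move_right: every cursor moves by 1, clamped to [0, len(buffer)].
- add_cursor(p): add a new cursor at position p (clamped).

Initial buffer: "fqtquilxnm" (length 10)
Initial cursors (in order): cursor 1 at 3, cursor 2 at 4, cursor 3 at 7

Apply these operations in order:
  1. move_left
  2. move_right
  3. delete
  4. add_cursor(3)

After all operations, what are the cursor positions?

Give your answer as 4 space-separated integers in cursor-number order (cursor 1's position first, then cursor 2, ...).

After op 1 (move_left): buffer="fqtquilxnm" (len 10), cursors c1@2 c2@3 c3@6, authorship ..........
After op 2 (move_right): buffer="fqtquilxnm" (len 10), cursors c1@3 c2@4 c3@7, authorship ..........
After op 3 (delete): buffer="fquixnm" (len 7), cursors c1@2 c2@2 c3@4, authorship .......
After op 4 (add_cursor(3)): buffer="fquixnm" (len 7), cursors c1@2 c2@2 c4@3 c3@4, authorship .......

Answer: 2 2 4 3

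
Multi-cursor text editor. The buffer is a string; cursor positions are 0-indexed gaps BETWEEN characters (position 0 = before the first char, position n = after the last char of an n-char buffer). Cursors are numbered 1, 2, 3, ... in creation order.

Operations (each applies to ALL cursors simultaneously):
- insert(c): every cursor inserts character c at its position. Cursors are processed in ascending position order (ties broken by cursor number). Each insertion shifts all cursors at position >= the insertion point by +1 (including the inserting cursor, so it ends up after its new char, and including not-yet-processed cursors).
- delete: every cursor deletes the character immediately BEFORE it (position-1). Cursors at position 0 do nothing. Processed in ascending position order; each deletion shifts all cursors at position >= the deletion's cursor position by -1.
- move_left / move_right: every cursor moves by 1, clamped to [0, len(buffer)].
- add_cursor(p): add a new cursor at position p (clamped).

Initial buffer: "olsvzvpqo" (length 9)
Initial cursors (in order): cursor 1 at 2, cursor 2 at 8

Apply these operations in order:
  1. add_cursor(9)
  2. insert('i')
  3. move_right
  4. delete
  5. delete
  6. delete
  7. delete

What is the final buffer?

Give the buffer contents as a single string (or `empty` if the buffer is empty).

After op 1 (add_cursor(9)): buffer="olsvzvpqo" (len 9), cursors c1@2 c2@8 c3@9, authorship .........
After op 2 (insert('i')): buffer="olisvzvpqioi" (len 12), cursors c1@3 c2@10 c3@12, authorship ..1......2.3
After op 3 (move_right): buffer="olisvzvpqioi" (len 12), cursors c1@4 c2@11 c3@12, authorship ..1......2.3
After op 4 (delete): buffer="olivzvpqi" (len 9), cursors c1@3 c2@9 c3@9, authorship ..1.....2
After op 5 (delete): buffer="olvzvp" (len 6), cursors c1@2 c2@6 c3@6, authorship ......
After op 6 (delete): buffer="ovz" (len 3), cursors c1@1 c2@3 c3@3, authorship ...
After op 7 (delete): buffer="" (len 0), cursors c1@0 c2@0 c3@0, authorship 

Answer: empty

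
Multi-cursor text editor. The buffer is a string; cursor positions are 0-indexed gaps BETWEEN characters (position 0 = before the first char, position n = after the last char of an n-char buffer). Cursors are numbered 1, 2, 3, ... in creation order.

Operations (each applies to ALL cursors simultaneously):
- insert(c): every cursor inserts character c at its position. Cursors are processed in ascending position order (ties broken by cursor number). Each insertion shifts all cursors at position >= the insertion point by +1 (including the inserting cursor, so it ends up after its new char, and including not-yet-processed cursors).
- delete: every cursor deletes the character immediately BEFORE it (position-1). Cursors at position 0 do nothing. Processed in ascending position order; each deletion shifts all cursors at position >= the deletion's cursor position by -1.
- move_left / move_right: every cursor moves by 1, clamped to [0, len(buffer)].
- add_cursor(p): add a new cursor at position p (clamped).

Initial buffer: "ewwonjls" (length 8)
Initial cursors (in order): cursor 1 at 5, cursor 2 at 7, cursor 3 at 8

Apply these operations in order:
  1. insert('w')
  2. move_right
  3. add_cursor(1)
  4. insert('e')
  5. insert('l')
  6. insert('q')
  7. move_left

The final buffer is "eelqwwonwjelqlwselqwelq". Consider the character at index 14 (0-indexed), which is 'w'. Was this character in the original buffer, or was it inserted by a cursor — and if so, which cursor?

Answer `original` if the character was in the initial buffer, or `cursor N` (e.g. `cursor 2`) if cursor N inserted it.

After op 1 (insert('w')): buffer="ewwonwjlwsw" (len 11), cursors c1@6 c2@9 c3@11, authorship .....1..2.3
After op 2 (move_right): buffer="ewwonwjlwsw" (len 11), cursors c1@7 c2@10 c3@11, authorship .....1..2.3
After op 3 (add_cursor(1)): buffer="ewwonwjlwsw" (len 11), cursors c4@1 c1@7 c2@10 c3@11, authorship .....1..2.3
After op 4 (insert('e')): buffer="eewwonwjelwsewe" (len 15), cursors c4@2 c1@9 c2@13 c3@15, authorship .4....1.1.2.233
After op 5 (insert('l')): buffer="eelwwonwjellwselwel" (len 19), cursors c4@3 c1@11 c2@16 c3@19, authorship .44....1.11.2.22333
After op 6 (insert('q')): buffer="eelqwwonwjelqlwselqwelq" (len 23), cursors c4@4 c1@13 c2@19 c3@23, authorship .444....1.111.2.2223333
After op 7 (move_left): buffer="eelqwwonwjelqlwselqwelq" (len 23), cursors c4@3 c1@12 c2@18 c3@22, authorship .444....1.111.2.2223333
Authorship (.=original, N=cursor N): . 4 4 4 . . . . 1 . 1 1 1 . 2 . 2 2 2 3 3 3 3
Index 14: author = 2

Answer: cursor 2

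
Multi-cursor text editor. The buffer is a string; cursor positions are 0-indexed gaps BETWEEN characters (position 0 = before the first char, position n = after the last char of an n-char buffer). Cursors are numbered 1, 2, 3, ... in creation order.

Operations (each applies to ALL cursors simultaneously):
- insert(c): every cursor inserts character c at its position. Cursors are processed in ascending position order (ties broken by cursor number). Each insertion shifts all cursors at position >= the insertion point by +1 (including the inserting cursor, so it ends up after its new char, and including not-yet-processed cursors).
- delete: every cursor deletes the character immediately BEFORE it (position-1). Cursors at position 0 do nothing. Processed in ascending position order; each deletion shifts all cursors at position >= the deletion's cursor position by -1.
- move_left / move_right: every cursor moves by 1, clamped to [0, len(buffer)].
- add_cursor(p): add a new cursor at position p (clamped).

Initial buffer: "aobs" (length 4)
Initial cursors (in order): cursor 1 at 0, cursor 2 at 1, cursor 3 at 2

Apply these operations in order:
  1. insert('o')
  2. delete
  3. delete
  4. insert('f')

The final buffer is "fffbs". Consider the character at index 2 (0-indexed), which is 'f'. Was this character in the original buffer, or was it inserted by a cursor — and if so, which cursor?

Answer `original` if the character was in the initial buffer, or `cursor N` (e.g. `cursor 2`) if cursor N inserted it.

After op 1 (insert('o')): buffer="oaooobs" (len 7), cursors c1@1 c2@3 c3@5, authorship 1.2.3..
After op 2 (delete): buffer="aobs" (len 4), cursors c1@0 c2@1 c3@2, authorship ....
After op 3 (delete): buffer="bs" (len 2), cursors c1@0 c2@0 c3@0, authorship ..
After op 4 (insert('f')): buffer="fffbs" (len 5), cursors c1@3 c2@3 c3@3, authorship 123..
Authorship (.=original, N=cursor N): 1 2 3 . .
Index 2: author = 3

Answer: cursor 3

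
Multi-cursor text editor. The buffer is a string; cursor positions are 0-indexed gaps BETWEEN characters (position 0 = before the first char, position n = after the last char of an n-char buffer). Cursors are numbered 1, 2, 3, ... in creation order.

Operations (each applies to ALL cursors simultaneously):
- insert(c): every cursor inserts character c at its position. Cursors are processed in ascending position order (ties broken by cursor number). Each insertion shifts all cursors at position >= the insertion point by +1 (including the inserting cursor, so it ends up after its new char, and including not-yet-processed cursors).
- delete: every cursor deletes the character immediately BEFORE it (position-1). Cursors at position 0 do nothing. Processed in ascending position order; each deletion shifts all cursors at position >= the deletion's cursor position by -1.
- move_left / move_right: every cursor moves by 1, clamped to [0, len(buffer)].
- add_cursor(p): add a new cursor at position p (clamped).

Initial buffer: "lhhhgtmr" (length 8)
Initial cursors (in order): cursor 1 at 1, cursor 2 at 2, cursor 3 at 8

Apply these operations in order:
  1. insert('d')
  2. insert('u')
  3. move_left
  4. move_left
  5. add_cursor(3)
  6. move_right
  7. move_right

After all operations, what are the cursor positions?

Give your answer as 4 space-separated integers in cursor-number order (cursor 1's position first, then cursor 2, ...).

After op 1 (insert('d')): buffer="ldhdhhgtmrd" (len 11), cursors c1@2 c2@4 c3@11, authorship .1.2......3
After op 2 (insert('u')): buffer="lduhduhhgtmrdu" (len 14), cursors c1@3 c2@6 c3@14, authorship .11.22......33
After op 3 (move_left): buffer="lduhduhhgtmrdu" (len 14), cursors c1@2 c2@5 c3@13, authorship .11.22......33
After op 4 (move_left): buffer="lduhduhhgtmrdu" (len 14), cursors c1@1 c2@4 c3@12, authorship .11.22......33
After op 5 (add_cursor(3)): buffer="lduhduhhgtmrdu" (len 14), cursors c1@1 c4@3 c2@4 c3@12, authorship .11.22......33
After op 6 (move_right): buffer="lduhduhhgtmrdu" (len 14), cursors c1@2 c4@4 c2@5 c3@13, authorship .11.22......33
After op 7 (move_right): buffer="lduhduhhgtmrdu" (len 14), cursors c1@3 c4@5 c2@6 c3@14, authorship .11.22......33

Answer: 3 6 14 5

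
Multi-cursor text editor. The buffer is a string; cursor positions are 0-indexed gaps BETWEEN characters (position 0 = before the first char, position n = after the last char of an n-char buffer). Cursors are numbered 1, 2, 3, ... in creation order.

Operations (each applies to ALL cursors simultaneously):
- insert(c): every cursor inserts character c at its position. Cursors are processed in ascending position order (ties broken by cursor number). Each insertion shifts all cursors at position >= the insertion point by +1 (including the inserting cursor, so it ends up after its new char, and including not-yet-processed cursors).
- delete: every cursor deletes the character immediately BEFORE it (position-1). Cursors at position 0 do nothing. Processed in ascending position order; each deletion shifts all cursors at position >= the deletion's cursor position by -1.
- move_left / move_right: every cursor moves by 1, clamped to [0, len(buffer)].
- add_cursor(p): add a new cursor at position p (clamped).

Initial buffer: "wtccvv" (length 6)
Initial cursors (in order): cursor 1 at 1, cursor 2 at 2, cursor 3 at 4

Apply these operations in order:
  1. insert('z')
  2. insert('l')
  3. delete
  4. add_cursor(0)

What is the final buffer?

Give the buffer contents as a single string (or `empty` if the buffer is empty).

After op 1 (insert('z')): buffer="wztzcczvv" (len 9), cursors c1@2 c2@4 c3@7, authorship .1.2..3..
After op 2 (insert('l')): buffer="wzltzlcczlvv" (len 12), cursors c1@3 c2@6 c3@10, authorship .11.22..33..
After op 3 (delete): buffer="wztzcczvv" (len 9), cursors c1@2 c2@4 c3@7, authorship .1.2..3..
After op 4 (add_cursor(0)): buffer="wztzcczvv" (len 9), cursors c4@0 c1@2 c2@4 c3@7, authorship .1.2..3..

Answer: wztzcczvv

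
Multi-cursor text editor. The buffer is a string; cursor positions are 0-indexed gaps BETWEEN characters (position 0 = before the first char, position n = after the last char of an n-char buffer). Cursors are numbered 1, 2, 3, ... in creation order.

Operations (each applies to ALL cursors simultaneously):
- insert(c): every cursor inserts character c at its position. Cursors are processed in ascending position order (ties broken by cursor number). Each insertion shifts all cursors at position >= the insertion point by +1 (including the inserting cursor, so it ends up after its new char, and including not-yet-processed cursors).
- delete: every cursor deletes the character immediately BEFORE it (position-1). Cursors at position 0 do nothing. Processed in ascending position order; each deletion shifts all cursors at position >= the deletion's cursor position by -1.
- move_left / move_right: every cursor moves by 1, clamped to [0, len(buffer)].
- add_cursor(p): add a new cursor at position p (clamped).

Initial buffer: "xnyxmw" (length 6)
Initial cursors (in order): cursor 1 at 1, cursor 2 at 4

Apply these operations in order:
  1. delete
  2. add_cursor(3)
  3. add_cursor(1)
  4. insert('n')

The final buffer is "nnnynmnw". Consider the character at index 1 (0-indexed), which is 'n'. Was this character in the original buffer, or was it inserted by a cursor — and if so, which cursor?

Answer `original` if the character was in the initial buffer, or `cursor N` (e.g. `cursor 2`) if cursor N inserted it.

After op 1 (delete): buffer="nymw" (len 4), cursors c1@0 c2@2, authorship ....
After op 2 (add_cursor(3)): buffer="nymw" (len 4), cursors c1@0 c2@2 c3@3, authorship ....
After op 3 (add_cursor(1)): buffer="nymw" (len 4), cursors c1@0 c4@1 c2@2 c3@3, authorship ....
After op 4 (insert('n')): buffer="nnnynmnw" (len 8), cursors c1@1 c4@3 c2@5 c3@7, authorship 1.4.2.3.
Authorship (.=original, N=cursor N): 1 . 4 . 2 . 3 .
Index 1: author = original

Answer: original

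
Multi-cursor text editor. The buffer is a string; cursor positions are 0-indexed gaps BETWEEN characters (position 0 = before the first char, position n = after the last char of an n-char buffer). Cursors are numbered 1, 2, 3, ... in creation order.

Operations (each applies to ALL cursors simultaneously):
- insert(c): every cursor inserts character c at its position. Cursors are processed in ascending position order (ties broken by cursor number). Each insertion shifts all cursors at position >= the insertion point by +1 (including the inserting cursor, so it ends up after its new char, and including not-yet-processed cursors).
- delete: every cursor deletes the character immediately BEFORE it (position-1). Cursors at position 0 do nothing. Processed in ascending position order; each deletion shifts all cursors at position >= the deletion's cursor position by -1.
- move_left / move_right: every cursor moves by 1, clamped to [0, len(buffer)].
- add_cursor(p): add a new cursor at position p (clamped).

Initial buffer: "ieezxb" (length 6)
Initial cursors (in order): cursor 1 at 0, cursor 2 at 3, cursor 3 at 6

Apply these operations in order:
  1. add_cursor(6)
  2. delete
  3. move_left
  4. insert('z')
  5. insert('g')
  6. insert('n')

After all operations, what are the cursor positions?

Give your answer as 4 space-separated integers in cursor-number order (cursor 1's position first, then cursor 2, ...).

After op 1 (add_cursor(6)): buffer="ieezxb" (len 6), cursors c1@0 c2@3 c3@6 c4@6, authorship ......
After op 2 (delete): buffer="iez" (len 3), cursors c1@0 c2@2 c3@3 c4@3, authorship ...
After op 3 (move_left): buffer="iez" (len 3), cursors c1@0 c2@1 c3@2 c4@2, authorship ...
After op 4 (insert('z')): buffer="zizezzz" (len 7), cursors c1@1 c2@3 c3@6 c4@6, authorship 1.2.34.
After op 5 (insert('g')): buffer="zgizgezzggz" (len 11), cursors c1@2 c2@5 c3@10 c4@10, authorship 11.22.3434.
After op 6 (insert('n')): buffer="zgnizgnezzggnnz" (len 15), cursors c1@3 c2@7 c3@14 c4@14, authorship 111.222.343434.

Answer: 3 7 14 14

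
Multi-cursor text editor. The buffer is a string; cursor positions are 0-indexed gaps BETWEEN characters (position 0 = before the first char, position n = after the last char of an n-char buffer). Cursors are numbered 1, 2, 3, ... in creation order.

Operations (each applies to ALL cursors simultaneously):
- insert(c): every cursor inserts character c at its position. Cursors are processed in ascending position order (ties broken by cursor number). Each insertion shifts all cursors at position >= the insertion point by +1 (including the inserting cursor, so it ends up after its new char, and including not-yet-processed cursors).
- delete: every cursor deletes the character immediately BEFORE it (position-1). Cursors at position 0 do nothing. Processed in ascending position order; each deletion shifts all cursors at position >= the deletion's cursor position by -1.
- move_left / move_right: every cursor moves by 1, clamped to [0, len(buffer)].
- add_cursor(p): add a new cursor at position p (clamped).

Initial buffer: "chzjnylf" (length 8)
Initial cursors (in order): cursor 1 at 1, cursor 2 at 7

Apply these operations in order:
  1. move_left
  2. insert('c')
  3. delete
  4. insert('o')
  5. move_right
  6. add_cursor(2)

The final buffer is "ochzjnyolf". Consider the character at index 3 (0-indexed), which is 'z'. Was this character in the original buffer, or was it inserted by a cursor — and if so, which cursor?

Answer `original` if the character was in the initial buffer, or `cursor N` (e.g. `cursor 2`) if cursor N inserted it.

After op 1 (move_left): buffer="chzjnylf" (len 8), cursors c1@0 c2@6, authorship ........
After op 2 (insert('c')): buffer="cchzjnyclf" (len 10), cursors c1@1 c2@8, authorship 1......2..
After op 3 (delete): buffer="chzjnylf" (len 8), cursors c1@0 c2@6, authorship ........
After op 4 (insert('o')): buffer="ochzjnyolf" (len 10), cursors c1@1 c2@8, authorship 1......2..
After op 5 (move_right): buffer="ochzjnyolf" (len 10), cursors c1@2 c2@9, authorship 1......2..
After op 6 (add_cursor(2)): buffer="ochzjnyolf" (len 10), cursors c1@2 c3@2 c2@9, authorship 1......2..
Authorship (.=original, N=cursor N): 1 . . . . . . 2 . .
Index 3: author = original

Answer: original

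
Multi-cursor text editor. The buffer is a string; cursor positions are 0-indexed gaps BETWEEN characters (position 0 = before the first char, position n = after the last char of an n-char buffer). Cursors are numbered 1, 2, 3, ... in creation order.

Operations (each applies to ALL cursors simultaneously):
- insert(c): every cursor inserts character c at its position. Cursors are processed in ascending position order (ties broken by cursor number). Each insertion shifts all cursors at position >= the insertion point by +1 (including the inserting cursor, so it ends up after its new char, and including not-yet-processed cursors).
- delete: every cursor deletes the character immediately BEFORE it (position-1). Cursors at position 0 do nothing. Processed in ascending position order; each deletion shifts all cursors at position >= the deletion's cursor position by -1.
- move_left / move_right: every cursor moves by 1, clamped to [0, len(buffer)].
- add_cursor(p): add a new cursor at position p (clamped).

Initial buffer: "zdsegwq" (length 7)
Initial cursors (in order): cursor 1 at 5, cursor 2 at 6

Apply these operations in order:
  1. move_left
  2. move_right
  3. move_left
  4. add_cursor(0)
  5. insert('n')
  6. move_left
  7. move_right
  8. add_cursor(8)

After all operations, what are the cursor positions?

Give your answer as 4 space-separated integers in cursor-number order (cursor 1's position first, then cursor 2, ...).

Answer: 6 8 1 8

Derivation:
After op 1 (move_left): buffer="zdsegwq" (len 7), cursors c1@4 c2@5, authorship .......
After op 2 (move_right): buffer="zdsegwq" (len 7), cursors c1@5 c2@6, authorship .......
After op 3 (move_left): buffer="zdsegwq" (len 7), cursors c1@4 c2@5, authorship .......
After op 4 (add_cursor(0)): buffer="zdsegwq" (len 7), cursors c3@0 c1@4 c2@5, authorship .......
After op 5 (insert('n')): buffer="nzdsengnwq" (len 10), cursors c3@1 c1@6 c2@8, authorship 3....1.2..
After op 6 (move_left): buffer="nzdsengnwq" (len 10), cursors c3@0 c1@5 c2@7, authorship 3....1.2..
After op 7 (move_right): buffer="nzdsengnwq" (len 10), cursors c3@1 c1@6 c2@8, authorship 3....1.2..
After op 8 (add_cursor(8)): buffer="nzdsengnwq" (len 10), cursors c3@1 c1@6 c2@8 c4@8, authorship 3....1.2..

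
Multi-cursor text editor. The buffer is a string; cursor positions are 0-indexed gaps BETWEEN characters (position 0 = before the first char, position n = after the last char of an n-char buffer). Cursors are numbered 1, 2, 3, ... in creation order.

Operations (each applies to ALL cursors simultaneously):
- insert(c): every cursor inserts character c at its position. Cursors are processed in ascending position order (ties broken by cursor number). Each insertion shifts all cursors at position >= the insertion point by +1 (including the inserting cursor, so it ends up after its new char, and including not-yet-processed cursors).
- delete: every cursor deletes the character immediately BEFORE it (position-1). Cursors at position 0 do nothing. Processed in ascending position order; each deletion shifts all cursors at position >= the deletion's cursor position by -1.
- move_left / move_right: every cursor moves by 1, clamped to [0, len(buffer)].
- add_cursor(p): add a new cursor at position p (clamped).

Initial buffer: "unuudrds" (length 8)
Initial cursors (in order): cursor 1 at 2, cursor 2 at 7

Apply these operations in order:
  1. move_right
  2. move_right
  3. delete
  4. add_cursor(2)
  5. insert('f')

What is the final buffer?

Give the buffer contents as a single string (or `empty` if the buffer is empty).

After op 1 (move_right): buffer="unuudrds" (len 8), cursors c1@3 c2@8, authorship ........
After op 2 (move_right): buffer="unuudrds" (len 8), cursors c1@4 c2@8, authorship ........
After op 3 (delete): buffer="unudrd" (len 6), cursors c1@3 c2@6, authorship ......
After op 4 (add_cursor(2)): buffer="unudrd" (len 6), cursors c3@2 c1@3 c2@6, authorship ......
After op 5 (insert('f')): buffer="unfufdrdf" (len 9), cursors c3@3 c1@5 c2@9, authorship ..3.1...2

Answer: unfufdrdf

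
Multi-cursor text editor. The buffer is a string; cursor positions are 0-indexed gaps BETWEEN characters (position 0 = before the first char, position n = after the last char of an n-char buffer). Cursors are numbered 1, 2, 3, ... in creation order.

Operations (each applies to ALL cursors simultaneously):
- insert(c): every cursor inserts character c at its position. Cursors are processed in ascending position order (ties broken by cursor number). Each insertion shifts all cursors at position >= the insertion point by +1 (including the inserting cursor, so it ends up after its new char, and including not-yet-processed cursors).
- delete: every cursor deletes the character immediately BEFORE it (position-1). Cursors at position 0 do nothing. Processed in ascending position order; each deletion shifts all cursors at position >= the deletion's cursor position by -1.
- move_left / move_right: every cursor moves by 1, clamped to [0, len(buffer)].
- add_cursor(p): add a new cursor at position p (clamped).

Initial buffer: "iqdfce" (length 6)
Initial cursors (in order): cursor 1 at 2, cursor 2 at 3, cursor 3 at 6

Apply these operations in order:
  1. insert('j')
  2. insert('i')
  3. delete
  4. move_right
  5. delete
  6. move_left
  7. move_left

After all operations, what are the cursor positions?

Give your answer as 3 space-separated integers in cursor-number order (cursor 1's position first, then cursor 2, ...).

After op 1 (insert('j')): buffer="iqjdjfcej" (len 9), cursors c1@3 c2@5 c3@9, authorship ..1.2...3
After op 2 (insert('i')): buffer="iqjidjifceji" (len 12), cursors c1@4 c2@7 c3@12, authorship ..11.22...33
After op 3 (delete): buffer="iqjdjfcej" (len 9), cursors c1@3 c2@5 c3@9, authorship ..1.2...3
After op 4 (move_right): buffer="iqjdjfcej" (len 9), cursors c1@4 c2@6 c3@9, authorship ..1.2...3
After op 5 (delete): buffer="iqjjce" (len 6), cursors c1@3 c2@4 c3@6, authorship ..12..
After op 6 (move_left): buffer="iqjjce" (len 6), cursors c1@2 c2@3 c3@5, authorship ..12..
After op 7 (move_left): buffer="iqjjce" (len 6), cursors c1@1 c2@2 c3@4, authorship ..12..

Answer: 1 2 4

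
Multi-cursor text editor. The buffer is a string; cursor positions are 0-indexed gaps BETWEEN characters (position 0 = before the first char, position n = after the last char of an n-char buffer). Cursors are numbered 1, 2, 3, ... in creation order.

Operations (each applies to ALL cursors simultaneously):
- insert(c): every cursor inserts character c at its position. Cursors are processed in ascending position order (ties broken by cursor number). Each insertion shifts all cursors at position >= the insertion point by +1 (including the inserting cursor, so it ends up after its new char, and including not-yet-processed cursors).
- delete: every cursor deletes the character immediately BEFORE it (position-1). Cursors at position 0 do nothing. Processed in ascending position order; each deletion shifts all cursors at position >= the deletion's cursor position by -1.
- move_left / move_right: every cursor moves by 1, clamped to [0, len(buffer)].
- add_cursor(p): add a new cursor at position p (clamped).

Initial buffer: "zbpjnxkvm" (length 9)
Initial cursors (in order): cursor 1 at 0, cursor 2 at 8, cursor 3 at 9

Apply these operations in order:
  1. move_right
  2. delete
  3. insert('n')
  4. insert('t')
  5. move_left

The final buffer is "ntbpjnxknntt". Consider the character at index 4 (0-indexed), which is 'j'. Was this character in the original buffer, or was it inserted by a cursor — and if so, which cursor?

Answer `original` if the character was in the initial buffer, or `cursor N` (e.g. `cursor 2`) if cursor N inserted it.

After op 1 (move_right): buffer="zbpjnxkvm" (len 9), cursors c1@1 c2@9 c3@9, authorship .........
After op 2 (delete): buffer="bpjnxk" (len 6), cursors c1@0 c2@6 c3@6, authorship ......
After op 3 (insert('n')): buffer="nbpjnxknn" (len 9), cursors c1@1 c2@9 c3@9, authorship 1......23
After op 4 (insert('t')): buffer="ntbpjnxknntt" (len 12), cursors c1@2 c2@12 c3@12, authorship 11......2323
After op 5 (move_left): buffer="ntbpjnxknntt" (len 12), cursors c1@1 c2@11 c3@11, authorship 11......2323
Authorship (.=original, N=cursor N): 1 1 . . . . . . 2 3 2 3
Index 4: author = original

Answer: original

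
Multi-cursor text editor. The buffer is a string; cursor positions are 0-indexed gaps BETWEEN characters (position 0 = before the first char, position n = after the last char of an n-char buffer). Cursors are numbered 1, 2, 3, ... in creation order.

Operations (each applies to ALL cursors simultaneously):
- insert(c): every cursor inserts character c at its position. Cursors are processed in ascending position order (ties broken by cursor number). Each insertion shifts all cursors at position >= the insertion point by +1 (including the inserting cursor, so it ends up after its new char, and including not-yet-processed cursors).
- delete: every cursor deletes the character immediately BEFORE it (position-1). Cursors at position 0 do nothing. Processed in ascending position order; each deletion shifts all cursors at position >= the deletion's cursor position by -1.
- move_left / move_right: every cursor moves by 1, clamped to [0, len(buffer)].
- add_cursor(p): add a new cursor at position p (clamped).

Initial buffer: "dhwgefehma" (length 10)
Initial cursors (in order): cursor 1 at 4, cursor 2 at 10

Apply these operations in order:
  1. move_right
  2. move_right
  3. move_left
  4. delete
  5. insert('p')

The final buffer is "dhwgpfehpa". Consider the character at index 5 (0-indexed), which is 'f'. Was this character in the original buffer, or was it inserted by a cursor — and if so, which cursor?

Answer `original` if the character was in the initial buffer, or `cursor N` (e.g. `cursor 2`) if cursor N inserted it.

Answer: original

Derivation:
After op 1 (move_right): buffer="dhwgefehma" (len 10), cursors c1@5 c2@10, authorship ..........
After op 2 (move_right): buffer="dhwgefehma" (len 10), cursors c1@6 c2@10, authorship ..........
After op 3 (move_left): buffer="dhwgefehma" (len 10), cursors c1@5 c2@9, authorship ..........
After op 4 (delete): buffer="dhwgfeha" (len 8), cursors c1@4 c2@7, authorship ........
After op 5 (insert('p')): buffer="dhwgpfehpa" (len 10), cursors c1@5 c2@9, authorship ....1...2.
Authorship (.=original, N=cursor N): . . . . 1 . . . 2 .
Index 5: author = original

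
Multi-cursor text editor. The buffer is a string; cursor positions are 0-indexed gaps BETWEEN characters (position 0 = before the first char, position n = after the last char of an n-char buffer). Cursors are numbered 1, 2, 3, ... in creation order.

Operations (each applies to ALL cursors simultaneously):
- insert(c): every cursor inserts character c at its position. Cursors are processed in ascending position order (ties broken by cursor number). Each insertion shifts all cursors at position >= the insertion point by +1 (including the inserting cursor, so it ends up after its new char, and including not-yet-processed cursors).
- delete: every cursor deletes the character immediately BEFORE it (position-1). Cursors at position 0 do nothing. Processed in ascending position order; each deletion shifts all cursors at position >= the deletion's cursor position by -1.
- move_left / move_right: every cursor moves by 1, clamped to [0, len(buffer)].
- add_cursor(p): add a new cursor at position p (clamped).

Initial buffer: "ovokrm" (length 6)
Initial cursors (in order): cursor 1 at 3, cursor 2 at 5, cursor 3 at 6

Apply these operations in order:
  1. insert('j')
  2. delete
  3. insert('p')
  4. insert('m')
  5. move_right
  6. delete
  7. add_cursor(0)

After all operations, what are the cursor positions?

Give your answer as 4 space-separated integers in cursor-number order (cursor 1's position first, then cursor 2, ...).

After op 1 (insert('j')): buffer="ovojkrjmj" (len 9), cursors c1@4 c2@7 c3@9, authorship ...1..2.3
After op 2 (delete): buffer="ovokrm" (len 6), cursors c1@3 c2@5 c3@6, authorship ......
After op 3 (insert('p')): buffer="ovopkrpmp" (len 9), cursors c1@4 c2@7 c3@9, authorship ...1..2.3
After op 4 (insert('m')): buffer="ovopmkrpmmpm" (len 12), cursors c1@5 c2@9 c3@12, authorship ...11..22.33
After op 5 (move_right): buffer="ovopmkrpmmpm" (len 12), cursors c1@6 c2@10 c3@12, authorship ...11..22.33
After op 6 (delete): buffer="ovopmrpmp" (len 9), cursors c1@5 c2@8 c3@9, authorship ...11.223
After op 7 (add_cursor(0)): buffer="ovopmrpmp" (len 9), cursors c4@0 c1@5 c2@8 c3@9, authorship ...11.223

Answer: 5 8 9 0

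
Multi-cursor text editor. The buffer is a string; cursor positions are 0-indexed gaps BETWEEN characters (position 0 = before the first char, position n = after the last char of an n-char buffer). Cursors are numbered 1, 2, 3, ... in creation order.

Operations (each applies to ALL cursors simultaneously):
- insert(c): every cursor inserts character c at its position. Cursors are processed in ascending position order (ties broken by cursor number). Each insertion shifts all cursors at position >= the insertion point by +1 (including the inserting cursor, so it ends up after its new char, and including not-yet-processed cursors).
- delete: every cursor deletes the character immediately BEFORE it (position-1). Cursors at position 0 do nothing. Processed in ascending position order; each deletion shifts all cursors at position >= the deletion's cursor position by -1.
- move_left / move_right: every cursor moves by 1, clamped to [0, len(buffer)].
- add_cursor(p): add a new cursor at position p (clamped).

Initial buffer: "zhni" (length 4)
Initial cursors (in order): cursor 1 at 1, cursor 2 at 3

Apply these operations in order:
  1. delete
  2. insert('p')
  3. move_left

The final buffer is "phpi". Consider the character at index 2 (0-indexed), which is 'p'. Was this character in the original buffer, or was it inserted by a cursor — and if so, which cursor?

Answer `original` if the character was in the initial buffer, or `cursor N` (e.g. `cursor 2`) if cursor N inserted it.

Answer: cursor 2

Derivation:
After op 1 (delete): buffer="hi" (len 2), cursors c1@0 c2@1, authorship ..
After op 2 (insert('p')): buffer="phpi" (len 4), cursors c1@1 c2@3, authorship 1.2.
After op 3 (move_left): buffer="phpi" (len 4), cursors c1@0 c2@2, authorship 1.2.
Authorship (.=original, N=cursor N): 1 . 2 .
Index 2: author = 2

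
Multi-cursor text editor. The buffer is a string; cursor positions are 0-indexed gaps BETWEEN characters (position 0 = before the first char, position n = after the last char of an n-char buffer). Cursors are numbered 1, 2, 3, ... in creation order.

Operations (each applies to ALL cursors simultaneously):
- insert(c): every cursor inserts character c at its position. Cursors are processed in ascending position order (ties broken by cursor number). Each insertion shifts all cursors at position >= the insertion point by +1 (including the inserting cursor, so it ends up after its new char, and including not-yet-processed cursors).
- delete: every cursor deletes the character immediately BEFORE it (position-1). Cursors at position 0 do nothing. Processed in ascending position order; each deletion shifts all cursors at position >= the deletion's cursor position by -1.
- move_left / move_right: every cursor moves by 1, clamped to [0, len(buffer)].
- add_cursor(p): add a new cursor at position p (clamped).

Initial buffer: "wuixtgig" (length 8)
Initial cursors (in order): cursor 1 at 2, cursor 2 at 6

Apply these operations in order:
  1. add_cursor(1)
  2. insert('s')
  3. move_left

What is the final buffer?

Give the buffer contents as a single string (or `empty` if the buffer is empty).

Answer: wsusixtgsig

Derivation:
After op 1 (add_cursor(1)): buffer="wuixtgig" (len 8), cursors c3@1 c1@2 c2@6, authorship ........
After op 2 (insert('s')): buffer="wsusixtgsig" (len 11), cursors c3@2 c1@4 c2@9, authorship .3.1....2..
After op 3 (move_left): buffer="wsusixtgsig" (len 11), cursors c3@1 c1@3 c2@8, authorship .3.1....2..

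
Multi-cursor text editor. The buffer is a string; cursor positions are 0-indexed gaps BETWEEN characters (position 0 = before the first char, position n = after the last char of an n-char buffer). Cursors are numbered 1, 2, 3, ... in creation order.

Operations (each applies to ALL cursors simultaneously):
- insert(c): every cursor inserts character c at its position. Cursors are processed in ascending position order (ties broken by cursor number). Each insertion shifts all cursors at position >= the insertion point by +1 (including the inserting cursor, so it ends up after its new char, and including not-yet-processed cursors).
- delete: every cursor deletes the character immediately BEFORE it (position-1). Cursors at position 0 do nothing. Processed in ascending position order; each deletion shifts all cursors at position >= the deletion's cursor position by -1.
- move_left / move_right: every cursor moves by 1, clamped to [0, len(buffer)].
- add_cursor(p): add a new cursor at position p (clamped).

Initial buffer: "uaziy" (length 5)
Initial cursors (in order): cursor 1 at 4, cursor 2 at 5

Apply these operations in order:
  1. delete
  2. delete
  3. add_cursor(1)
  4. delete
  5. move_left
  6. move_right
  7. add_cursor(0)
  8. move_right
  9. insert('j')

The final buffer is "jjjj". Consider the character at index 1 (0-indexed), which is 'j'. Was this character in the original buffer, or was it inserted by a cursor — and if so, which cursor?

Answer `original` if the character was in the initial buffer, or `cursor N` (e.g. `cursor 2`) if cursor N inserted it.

Answer: cursor 2

Derivation:
After op 1 (delete): buffer="uaz" (len 3), cursors c1@3 c2@3, authorship ...
After op 2 (delete): buffer="u" (len 1), cursors c1@1 c2@1, authorship .
After op 3 (add_cursor(1)): buffer="u" (len 1), cursors c1@1 c2@1 c3@1, authorship .
After op 4 (delete): buffer="" (len 0), cursors c1@0 c2@0 c3@0, authorship 
After op 5 (move_left): buffer="" (len 0), cursors c1@0 c2@0 c3@0, authorship 
After op 6 (move_right): buffer="" (len 0), cursors c1@0 c2@0 c3@0, authorship 
After op 7 (add_cursor(0)): buffer="" (len 0), cursors c1@0 c2@0 c3@0 c4@0, authorship 
After op 8 (move_right): buffer="" (len 0), cursors c1@0 c2@0 c3@0 c4@0, authorship 
After op 9 (insert('j')): buffer="jjjj" (len 4), cursors c1@4 c2@4 c3@4 c4@4, authorship 1234
Authorship (.=original, N=cursor N): 1 2 3 4
Index 1: author = 2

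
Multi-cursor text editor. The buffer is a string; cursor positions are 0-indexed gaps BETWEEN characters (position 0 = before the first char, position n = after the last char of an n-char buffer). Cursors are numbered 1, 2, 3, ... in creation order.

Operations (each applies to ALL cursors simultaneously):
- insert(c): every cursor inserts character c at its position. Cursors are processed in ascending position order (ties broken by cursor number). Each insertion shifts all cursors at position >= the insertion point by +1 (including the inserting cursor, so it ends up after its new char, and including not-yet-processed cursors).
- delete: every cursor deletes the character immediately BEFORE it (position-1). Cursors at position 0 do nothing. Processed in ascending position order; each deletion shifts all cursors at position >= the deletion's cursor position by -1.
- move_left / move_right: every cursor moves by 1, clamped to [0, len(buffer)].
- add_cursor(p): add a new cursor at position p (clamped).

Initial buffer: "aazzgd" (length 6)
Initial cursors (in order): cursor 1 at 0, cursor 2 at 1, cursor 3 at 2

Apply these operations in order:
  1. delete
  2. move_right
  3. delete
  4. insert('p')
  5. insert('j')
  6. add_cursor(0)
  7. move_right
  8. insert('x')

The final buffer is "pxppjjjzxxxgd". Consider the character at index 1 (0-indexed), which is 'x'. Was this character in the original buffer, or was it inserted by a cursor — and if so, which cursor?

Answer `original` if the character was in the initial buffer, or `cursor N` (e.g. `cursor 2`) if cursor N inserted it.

Answer: cursor 4

Derivation:
After op 1 (delete): buffer="zzgd" (len 4), cursors c1@0 c2@0 c3@0, authorship ....
After op 2 (move_right): buffer="zzgd" (len 4), cursors c1@1 c2@1 c3@1, authorship ....
After op 3 (delete): buffer="zgd" (len 3), cursors c1@0 c2@0 c3@0, authorship ...
After op 4 (insert('p')): buffer="pppzgd" (len 6), cursors c1@3 c2@3 c3@3, authorship 123...
After op 5 (insert('j')): buffer="pppjjjzgd" (len 9), cursors c1@6 c2@6 c3@6, authorship 123123...
After op 6 (add_cursor(0)): buffer="pppjjjzgd" (len 9), cursors c4@0 c1@6 c2@6 c3@6, authorship 123123...
After op 7 (move_right): buffer="pppjjjzgd" (len 9), cursors c4@1 c1@7 c2@7 c3@7, authorship 123123...
After op 8 (insert('x')): buffer="pxppjjjzxxxgd" (len 13), cursors c4@2 c1@11 c2@11 c3@11, authorship 1423123.123..
Authorship (.=original, N=cursor N): 1 4 2 3 1 2 3 . 1 2 3 . .
Index 1: author = 4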